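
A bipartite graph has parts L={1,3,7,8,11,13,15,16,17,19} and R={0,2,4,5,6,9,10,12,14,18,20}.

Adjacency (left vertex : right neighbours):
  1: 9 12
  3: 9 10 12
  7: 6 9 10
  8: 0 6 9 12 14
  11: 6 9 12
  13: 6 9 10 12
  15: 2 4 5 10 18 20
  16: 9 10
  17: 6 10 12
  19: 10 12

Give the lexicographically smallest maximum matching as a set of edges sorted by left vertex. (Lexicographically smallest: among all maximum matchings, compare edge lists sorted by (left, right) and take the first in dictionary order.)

|M| = 6 (so the lex-smallest maximum matching has 6 edges)
process left vertices in ascending order; for each, take the smallest-labelled available neighbour that still permits 6 edges overall, or leave it unmatched if none does
lex-smallest matching: {1-9, 3-10, 7-6, 8-0, 11-12, 15-2}

Lex-smallest maximum matching: {(1,9), (3,10), (7,6), (8,0), (11,12), (15,2)}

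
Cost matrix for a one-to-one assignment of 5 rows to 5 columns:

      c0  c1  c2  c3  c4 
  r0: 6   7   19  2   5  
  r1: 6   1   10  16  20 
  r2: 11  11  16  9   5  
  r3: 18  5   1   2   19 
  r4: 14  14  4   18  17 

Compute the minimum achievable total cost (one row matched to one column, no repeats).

optimal assignment: row0→col0 (cost 6), row1→col1 (cost 1), row2→col4 (cost 5), row3→col3 (cost 2), row4→col2 (cost 4)
total = 6 + 1 + 5 + 2 + 4 = 18

Minimum assignment cost: 18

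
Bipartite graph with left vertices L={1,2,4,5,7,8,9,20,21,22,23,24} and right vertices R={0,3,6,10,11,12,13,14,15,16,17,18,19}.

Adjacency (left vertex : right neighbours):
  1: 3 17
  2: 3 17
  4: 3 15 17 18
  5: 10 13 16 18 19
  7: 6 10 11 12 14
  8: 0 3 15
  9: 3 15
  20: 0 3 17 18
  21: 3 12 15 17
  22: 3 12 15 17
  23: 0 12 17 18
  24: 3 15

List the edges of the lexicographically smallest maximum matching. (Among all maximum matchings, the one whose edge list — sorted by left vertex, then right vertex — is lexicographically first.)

Lex-smallest maximum matching: {(1,3), (2,17), (4,15), (5,10), (7,6), (8,0), (20,18), (21,12)}

|M| = 8 (so the lex-smallest maximum matching has 8 edges)
process left vertices in ascending order; for each, take the smallest-labelled available neighbour that still permits 8 edges overall, or leave it unmatched if none does
lex-smallest matching: {1-3, 2-17, 4-15, 5-10, 7-6, 8-0, 20-18, 21-12}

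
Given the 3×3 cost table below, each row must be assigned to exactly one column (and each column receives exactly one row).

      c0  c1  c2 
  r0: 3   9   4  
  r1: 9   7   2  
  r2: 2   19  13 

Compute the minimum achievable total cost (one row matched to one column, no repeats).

Minimum assignment cost: 13

one of 2 optimal assignments: row0→col1 (cost 9), row1→col2 (cost 2), row2→col0 (cost 2)
total = 9 + 2 + 2 = 13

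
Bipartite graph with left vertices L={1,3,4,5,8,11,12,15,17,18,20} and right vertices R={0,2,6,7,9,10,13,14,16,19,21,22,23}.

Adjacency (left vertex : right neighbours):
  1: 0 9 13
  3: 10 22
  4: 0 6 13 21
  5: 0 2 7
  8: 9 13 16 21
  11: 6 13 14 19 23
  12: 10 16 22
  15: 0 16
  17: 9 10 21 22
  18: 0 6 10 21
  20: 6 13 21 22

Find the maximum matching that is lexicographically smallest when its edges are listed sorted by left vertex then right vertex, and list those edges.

Lex-smallest maximum matching: {(1,0), (3,10), (4,6), (5,2), (8,9), (11,14), (12,16), (17,22), (18,21), (20,13)}

|M| = 10 (so the lex-smallest maximum matching has 10 edges)
process left vertices in ascending order; for each, take the smallest-labelled available neighbour that still permits 10 edges overall, or leave it unmatched if none does
lex-smallest matching: {1-0, 3-10, 4-6, 5-2, 8-9, 11-14, 12-16, 17-22, 18-21, 20-13}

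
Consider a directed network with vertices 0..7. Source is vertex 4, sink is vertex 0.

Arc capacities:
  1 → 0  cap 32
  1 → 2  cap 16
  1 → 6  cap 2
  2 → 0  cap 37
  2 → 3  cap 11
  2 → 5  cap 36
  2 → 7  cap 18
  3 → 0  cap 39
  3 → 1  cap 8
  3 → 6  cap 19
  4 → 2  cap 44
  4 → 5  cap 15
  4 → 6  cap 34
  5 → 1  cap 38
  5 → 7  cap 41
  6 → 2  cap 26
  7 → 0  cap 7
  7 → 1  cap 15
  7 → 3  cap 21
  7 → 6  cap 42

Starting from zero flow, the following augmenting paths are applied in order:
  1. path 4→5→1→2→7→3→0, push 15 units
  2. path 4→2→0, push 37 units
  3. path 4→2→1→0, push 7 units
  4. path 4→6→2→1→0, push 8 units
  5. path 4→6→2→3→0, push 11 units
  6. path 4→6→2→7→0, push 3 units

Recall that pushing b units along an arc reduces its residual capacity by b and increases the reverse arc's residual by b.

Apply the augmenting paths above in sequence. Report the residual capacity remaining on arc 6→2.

Residual capacity of (6,2): 4

after path 1 (4→5→1→2→7→3→0, push 15): res(6,2)=26
after path 2 (4→2→0, push 37): res(6,2)=26
after path 3 (4→2→1→0, push 7): res(6,2)=26
after path 4 (4→6→2→1→0, push 8): res(6,2)=18
after path 5 (4→6→2→3→0, push 11): res(6,2)=7
after path 6 (4→6→2→7→0, push 3): res(6,2)=4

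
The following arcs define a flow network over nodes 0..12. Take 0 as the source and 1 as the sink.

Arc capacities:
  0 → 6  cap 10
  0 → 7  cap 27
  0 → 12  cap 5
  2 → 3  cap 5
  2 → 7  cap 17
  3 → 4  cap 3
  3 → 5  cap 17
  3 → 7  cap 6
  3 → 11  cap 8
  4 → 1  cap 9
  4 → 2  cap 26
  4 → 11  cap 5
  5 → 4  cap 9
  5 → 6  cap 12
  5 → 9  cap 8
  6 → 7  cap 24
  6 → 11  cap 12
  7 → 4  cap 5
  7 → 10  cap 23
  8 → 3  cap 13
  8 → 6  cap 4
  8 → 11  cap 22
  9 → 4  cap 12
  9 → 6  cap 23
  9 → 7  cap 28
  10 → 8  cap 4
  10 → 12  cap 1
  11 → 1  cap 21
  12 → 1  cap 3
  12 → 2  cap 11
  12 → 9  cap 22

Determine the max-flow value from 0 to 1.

augment #1: 0→12→1 bottleneck 3, total now 3
augment #2: 0→6→11→1 bottleneck 10, total now 13
augment #3: 0→7→4→1 bottleneck 5, total now 18
augment #4: 0→12→9→4→1 bottleneck 2, total now 20
augment #5: 0→7→10→8→11→1 bottleneck 4, total now 24
augment #6: 0→7→10→12→9→4→1 bottleneck 1, total now 25

Maximum flow value: 25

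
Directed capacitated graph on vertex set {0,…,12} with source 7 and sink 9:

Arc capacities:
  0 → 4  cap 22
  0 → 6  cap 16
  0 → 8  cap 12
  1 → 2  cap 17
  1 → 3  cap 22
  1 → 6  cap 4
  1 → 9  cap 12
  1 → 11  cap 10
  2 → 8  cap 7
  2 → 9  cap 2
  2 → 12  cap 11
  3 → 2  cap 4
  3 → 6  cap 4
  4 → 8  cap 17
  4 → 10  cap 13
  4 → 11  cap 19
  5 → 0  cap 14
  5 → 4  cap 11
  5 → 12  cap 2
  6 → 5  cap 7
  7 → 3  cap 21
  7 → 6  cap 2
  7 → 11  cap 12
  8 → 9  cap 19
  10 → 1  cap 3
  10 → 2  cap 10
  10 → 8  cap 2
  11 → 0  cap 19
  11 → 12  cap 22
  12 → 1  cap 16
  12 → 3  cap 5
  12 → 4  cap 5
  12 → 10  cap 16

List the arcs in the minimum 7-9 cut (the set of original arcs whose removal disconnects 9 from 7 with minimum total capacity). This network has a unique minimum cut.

Min-cut arcs: {(3,2), (3,6), (7,6), (7,11)} (total capacity 22)

augment #1: 7→3→2→9 push 2
augment #2: 7→3→2→8→9 push 2
augment #3: 7→11→0→8→9 push 12
augment #4: 7→6→5→4→8→9 push 2
augment #5: 7→3→6→5→4→8→9 push 3
augment #6: 7→3→6→5→12→1→9 push 1
max flow = 22; residual-reachable set from 7 gives S-side
cut edges (S→T): {(3,2), (3,6), (7,6), (7,11)} total cap 22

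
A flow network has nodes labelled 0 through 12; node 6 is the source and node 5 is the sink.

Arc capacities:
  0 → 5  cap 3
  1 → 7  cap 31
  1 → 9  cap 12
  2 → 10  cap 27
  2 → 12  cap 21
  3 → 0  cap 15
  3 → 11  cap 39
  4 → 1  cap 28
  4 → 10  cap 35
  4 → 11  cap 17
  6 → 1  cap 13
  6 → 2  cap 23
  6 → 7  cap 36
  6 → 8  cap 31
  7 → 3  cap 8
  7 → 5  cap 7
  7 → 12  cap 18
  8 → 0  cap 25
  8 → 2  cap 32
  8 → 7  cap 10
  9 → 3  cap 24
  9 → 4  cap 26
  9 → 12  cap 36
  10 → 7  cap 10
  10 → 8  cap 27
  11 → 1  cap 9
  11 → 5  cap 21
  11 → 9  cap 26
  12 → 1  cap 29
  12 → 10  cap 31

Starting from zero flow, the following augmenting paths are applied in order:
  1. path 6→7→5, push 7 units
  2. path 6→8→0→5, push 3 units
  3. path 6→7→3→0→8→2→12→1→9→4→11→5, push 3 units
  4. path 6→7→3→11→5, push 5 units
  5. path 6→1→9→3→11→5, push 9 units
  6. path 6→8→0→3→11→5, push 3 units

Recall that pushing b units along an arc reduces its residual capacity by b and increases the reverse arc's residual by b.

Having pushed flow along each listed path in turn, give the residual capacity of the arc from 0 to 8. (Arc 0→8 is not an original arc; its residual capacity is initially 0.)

Residual capacity of (0,8): 3

after path 1 (6→7→5, push 7): res(0,8)=0
after path 2 (6→8→0→5, push 3): res(0,8)=3
after path 3 (6→7→3→0→8→2→12→1→9→4→11→5, push 3): res(0,8)=0
after path 4 (6→7→3→11→5, push 5): res(0,8)=0
after path 5 (6→1→9→3→11→5, push 9): res(0,8)=0
after path 6 (6→8→0→3→11→5, push 3): res(0,8)=3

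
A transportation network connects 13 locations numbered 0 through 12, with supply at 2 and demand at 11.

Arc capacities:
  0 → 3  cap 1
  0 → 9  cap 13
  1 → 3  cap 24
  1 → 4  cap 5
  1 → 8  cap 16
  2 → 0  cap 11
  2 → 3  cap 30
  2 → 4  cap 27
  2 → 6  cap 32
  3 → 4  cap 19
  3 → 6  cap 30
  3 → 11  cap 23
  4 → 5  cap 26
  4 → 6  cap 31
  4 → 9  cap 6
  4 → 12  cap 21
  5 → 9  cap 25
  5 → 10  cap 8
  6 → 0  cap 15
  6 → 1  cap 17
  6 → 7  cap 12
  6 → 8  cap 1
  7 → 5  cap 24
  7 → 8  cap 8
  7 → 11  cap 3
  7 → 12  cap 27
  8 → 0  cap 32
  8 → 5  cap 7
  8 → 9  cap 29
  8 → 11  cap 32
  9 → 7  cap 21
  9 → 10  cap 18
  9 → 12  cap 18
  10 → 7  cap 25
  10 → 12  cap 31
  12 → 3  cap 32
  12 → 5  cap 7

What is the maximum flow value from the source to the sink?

Maximum flow value: 51

augment #1: 2→3→11 bottleneck 23, total now 23
augment #2: 2→6→7→11 bottleneck 3, total now 26
augment #3: 2→6→8→11 bottleneck 1, total now 27
augment #4: 2→6→1→8→11 bottleneck 16, total now 43
augment #5: 2→6→7→8→11 bottleneck 8, total now 51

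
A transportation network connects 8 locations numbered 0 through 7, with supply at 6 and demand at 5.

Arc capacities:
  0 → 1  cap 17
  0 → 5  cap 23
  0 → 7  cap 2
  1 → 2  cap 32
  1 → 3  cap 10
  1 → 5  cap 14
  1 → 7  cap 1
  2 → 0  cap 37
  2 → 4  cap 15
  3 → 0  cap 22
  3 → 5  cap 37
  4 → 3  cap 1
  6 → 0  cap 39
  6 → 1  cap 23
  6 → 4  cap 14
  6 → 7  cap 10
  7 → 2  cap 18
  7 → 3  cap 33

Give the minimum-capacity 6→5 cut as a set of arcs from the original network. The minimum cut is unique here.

Min-cut arcs: {(0,5), (0,7), (1,3), (1,5), (1,7), (4,3), (6,7)} (total capacity 61)

augment #1: 6→0→5 push 23
augment #2: 6→1→5 push 14
augment #3: 6→1→3→5 push 9
augment #4: 6→4→3→5 push 1
augment #5: 6→7→3→5 push 10
augment #6: 6→0→1→3→5 push 1
augment #7: 6→0→7→3→5 push 2
augment #8: 6→0→1→7→3→5 push 1
max flow = 61; residual-reachable set from 6 gives S-side
cut edges (S→T): {(0,5), (0,7), (1,3), (1,5), (1,7), (4,3), (6,7)} total cap 61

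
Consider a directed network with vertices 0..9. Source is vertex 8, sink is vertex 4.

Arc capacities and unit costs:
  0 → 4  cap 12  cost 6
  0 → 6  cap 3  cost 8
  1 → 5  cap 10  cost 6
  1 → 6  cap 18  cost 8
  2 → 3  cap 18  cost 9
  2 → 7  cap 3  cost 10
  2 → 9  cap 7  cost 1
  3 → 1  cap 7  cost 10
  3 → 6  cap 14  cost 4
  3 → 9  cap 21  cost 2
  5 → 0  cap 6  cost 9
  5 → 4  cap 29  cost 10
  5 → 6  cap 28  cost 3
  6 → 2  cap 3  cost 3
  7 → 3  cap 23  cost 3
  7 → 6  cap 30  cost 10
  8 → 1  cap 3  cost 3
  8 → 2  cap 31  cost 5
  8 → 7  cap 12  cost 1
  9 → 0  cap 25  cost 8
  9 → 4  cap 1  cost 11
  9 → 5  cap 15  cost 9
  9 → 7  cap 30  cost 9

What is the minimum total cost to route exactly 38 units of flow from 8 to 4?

shortest-cost path #1: 8→2→9→4 push 1 @ unit cost 17 (adds 17)
shortest-cost path #2: 8→1→5→4 push 3 @ unit cost 19 (adds 57)
shortest-cost path #3: 8→2→9→0→4 push 6 @ unit cost 20 (adds 120)
shortest-cost path #4: 8→7→3→9→0→4 push 6 @ unit cost 20 (adds 120)
shortest-cost path #5: 8→7→3→9→5→4 push 6 @ unit cost 25 (adds 150)
shortest-cost path #6: 8→2→3→9→5→4 push 9 @ unit cost 35 (adds 315)
shortest-cost path #7: 8→2→3→1→5→4 push 7 @ unit cost 40 (adds 280)
total cost = 1059

Minimum cost for 38 units: 1059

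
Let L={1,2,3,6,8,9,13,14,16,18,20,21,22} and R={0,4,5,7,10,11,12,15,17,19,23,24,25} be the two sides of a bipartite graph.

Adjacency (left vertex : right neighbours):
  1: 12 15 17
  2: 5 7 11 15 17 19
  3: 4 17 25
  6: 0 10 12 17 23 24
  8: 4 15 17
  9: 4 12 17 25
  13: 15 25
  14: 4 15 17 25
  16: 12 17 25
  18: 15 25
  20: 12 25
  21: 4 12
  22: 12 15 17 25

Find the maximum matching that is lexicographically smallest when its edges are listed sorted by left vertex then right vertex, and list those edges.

|M| = 7 (so the lex-smallest maximum matching has 7 edges)
process left vertices in ascending order; for each, take the smallest-labelled available neighbour that still permits 7 edges overall, or leave it unmatched if none does
lex-smallest matching: {1-12, 2-5, 3-4, 6-0, 8-15, 9-17, 13-25}

Lex-smallest maximum matching: {(1,12), (2,5), (3,4), (6,0), (8,15), (9,17), (13,25)}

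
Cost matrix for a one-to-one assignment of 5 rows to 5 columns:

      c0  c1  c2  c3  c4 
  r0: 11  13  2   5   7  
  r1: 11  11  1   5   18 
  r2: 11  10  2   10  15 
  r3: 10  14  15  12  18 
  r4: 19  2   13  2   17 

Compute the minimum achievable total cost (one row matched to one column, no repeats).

optimal assignment: row0→col4 (cost 7), row1→col3 (cost 5), row2→col2 (cost 2), row3→col0 (cost 10), row4→col1 (cost 2)
total = 7 + 5 + 2 + 10 + 2 = 26

Minimum assignment cost: 26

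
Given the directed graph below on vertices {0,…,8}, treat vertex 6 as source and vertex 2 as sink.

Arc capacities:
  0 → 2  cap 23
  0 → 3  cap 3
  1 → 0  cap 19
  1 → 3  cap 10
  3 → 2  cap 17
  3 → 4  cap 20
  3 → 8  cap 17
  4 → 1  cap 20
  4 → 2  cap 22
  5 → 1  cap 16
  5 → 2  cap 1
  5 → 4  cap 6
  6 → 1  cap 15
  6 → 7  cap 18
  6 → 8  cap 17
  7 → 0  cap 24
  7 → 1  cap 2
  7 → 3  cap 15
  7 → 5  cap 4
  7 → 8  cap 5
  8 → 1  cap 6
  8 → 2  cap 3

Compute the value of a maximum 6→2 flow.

augment #1: 6→8→2 bottleneck 3, total now 3
augment #2: 6→1→0→2 bottleneck 15, total now 18
augment #3: 6→7→0→2 bottleneck 8, total now 26
augment #4: 6→7→3→2 bottleneck 10, total now 36
augment #5: 6→8→1→3→2 bottleneck 6, total now 42

Maximum flow value: 42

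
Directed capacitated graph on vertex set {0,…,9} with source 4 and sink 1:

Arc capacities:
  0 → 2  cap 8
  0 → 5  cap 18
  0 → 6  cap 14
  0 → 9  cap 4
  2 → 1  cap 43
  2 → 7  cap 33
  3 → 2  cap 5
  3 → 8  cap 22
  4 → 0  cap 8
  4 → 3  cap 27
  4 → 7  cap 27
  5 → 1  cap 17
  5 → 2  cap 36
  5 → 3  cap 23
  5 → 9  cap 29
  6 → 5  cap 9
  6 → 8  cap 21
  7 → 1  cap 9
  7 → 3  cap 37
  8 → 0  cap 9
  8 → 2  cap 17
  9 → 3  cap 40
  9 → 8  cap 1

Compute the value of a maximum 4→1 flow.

Maximum flow value: 44

augment #1: 4→7→1 bottleneck 9, total now 9
augment #2: 4→0→2→1 bottleneck 8, total now 17
augment #3: 4→3→2→1 bottleneck 5, total now 22
augment #4: 4→3→8→2→1 bottleneck 17, total now 39
augment #5: 4→3→8→0→5→1 bottleneck 5, total now 44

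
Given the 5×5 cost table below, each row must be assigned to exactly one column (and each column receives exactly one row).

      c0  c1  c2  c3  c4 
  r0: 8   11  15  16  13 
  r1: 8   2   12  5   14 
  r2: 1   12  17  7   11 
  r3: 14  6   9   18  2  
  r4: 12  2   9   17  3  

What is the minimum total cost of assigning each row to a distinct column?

Minimum assignment cost: 25

optimal assignment: row0→col2 (cost 15), row1→col3 (cost 5), row2→col0 (cost 1), row3→col4 (cost 2), row4→col1 (cost 2)
total = 15 + 5 + 1 + 2 + 2 = 25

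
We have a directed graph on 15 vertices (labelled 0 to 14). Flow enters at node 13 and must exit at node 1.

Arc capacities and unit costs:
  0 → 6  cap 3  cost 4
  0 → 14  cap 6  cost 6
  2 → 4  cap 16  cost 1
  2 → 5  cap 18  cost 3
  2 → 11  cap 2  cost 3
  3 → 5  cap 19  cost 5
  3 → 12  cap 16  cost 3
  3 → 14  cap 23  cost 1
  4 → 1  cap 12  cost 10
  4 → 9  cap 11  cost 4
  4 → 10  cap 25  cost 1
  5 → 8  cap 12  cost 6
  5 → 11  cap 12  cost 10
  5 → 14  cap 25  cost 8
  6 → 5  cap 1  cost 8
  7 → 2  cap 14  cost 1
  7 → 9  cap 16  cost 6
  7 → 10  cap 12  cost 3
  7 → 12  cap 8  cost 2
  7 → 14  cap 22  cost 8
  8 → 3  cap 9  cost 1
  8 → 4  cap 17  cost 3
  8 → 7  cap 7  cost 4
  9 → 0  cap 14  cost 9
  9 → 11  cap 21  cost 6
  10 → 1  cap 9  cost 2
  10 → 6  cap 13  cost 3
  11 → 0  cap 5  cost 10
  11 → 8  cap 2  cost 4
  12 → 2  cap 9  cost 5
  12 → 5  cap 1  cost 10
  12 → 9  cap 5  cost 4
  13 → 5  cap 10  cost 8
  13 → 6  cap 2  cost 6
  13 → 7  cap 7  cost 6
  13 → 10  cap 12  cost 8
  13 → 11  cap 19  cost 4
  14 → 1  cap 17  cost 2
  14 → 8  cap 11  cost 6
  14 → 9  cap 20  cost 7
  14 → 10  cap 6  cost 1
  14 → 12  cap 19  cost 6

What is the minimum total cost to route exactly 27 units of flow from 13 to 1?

shortest-cost path #1: 13→10→1 push 9 @ unit cost 10 (adds 90)
shortest-cost path #2: 13→11→8→3→14→1 push 2 @ unit cost 12 (adds 24)
shortest-cost path #3: 13→7→14→1 push 7 @ unit cost 16 (adds 112)
shortest-cost path #4: 13→5→14→1 push 8 @ unit cost 18 (adds 144)
shortest-cost path #5: 13→5→14→7→2→4→1 push 1 @ unit cost 20 (adds 20)
total cost = 390

Minimum cost for 27 units: 390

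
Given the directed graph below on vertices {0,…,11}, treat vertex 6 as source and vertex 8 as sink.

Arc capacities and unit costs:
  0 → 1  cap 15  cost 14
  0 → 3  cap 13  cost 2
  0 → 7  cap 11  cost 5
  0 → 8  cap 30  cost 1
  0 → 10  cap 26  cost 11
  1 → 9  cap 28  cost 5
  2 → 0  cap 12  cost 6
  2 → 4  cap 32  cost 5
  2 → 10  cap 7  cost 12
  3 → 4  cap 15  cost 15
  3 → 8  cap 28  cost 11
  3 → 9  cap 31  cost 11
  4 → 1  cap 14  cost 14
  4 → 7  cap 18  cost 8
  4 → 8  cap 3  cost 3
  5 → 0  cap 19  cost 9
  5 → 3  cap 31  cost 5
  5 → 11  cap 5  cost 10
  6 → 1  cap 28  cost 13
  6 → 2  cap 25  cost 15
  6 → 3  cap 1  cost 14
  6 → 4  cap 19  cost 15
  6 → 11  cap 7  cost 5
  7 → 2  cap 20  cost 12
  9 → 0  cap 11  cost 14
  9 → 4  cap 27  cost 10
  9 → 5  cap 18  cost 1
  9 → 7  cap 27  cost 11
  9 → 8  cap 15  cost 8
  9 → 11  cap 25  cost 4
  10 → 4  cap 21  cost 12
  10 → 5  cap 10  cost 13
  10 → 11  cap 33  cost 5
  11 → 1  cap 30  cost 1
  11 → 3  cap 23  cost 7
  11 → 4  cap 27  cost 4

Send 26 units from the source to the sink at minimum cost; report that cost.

shortest-cost path #1: 6→11→4→8 push 3 @ unit cost 12 (adds 36)
shortest-cost path #2: 6→11→1→9→8 push 4 @ unit cost 19 (adds 76)
shortest-cost path #3: 6→2→0→8 push 12 @ unit cost 22 (adds 264)
shortest-cost path #4: 6→3→8 push 1 @ unit cost 25 (adds 25)
shortest-cost path #5: 6→4→11→1→9→8 push 3 @ unit cost 25 (adds 75)
shortest-cost path #6: 6→1→9→8 push 3 @ unit cost 26 (adds 78)
total cost = 554

Minimum cost for 26 units: 554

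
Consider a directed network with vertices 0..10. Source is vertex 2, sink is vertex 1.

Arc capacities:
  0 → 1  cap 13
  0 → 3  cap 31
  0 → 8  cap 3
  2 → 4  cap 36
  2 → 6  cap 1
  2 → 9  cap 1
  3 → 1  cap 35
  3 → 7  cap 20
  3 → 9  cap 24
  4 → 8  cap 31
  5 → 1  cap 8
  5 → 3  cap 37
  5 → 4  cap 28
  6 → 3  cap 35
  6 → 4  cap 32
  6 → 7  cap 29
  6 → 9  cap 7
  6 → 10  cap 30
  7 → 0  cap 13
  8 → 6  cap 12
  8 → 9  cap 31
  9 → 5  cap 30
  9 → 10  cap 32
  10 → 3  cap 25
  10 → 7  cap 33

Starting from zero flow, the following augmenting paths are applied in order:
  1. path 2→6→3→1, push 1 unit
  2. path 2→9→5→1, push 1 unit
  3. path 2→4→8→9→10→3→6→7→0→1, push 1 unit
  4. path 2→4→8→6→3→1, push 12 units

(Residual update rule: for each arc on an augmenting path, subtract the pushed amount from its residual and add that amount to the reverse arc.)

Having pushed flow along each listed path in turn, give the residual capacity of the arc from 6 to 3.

after path 1 (2→6→3→1, push 1): res(6,3)=34
after path 2 (2→9→5→1, push 1): res(6,3)=34
after path 3 (2→4→8→9→10→3→6→7→0→1, push 1): res(6,3)=35
after path 4 (2→4→8→6→3→1, push 12): res(6,3)=23

Residual capacity of (6,3): 23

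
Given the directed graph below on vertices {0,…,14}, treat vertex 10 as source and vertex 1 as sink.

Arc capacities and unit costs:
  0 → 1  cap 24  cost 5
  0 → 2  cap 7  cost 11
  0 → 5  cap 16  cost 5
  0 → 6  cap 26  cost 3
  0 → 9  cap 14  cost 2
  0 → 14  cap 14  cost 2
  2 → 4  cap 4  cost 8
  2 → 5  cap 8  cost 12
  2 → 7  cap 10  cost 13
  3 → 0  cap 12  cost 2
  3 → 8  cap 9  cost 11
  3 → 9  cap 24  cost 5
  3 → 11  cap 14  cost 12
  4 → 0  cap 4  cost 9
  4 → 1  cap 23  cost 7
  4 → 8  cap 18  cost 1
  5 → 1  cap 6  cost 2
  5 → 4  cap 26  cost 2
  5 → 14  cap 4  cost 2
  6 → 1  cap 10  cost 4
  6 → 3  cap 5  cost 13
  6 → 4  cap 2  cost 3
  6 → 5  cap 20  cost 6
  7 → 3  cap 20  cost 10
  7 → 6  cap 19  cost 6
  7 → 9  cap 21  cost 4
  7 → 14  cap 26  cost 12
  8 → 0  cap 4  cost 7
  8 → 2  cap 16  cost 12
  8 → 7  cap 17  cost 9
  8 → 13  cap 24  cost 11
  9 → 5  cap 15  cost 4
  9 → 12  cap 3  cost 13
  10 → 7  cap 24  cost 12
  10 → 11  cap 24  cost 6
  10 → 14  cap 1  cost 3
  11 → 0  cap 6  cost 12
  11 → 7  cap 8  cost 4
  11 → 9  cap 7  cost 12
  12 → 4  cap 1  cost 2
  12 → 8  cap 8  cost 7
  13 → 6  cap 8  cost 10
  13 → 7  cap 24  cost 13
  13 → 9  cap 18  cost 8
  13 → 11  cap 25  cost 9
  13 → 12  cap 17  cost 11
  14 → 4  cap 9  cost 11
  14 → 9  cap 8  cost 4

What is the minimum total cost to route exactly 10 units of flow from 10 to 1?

Minimum cost for 10 units: 195

shortest-cost path #1: 10→14→9→5→1 push 1 @ unit cost 13 (adds 13)
shortest-cost path #2: 10→11→7→9→5→1 push 5 @ unit cost 20 (adds 100)
shortest-cost path #3: 10→11→7→6→1 push 3 @ unit cost 20 (adds 60)
shortest-cost path #4: 10→7→6→1 push 1 @ unit cost 22 (adds 22)
total cost = 195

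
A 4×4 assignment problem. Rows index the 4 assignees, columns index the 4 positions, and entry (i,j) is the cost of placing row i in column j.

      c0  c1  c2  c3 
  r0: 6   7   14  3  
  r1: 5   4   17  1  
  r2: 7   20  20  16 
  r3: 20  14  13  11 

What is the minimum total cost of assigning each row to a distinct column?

Minimum assignment cost: 27

optimal assignment: row0→col3 (cost 3), row1→col1 (cost 4), row2→col0 (cost 7), row3→col2 (cost 13)
total = 3 + 4 + 7 + 13 = 27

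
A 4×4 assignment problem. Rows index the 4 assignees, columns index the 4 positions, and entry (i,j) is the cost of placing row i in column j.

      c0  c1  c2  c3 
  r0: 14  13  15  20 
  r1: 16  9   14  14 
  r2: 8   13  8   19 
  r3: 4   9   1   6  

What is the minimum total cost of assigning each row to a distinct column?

Minimum assignment cost: 36

optimal assignment: row0→col1 (cost 13), row1→col3 (cost 14), row2→col0 (cost 8), row3→col2 (cost 1)
total = 13 + 14 + 8 + 1 = 36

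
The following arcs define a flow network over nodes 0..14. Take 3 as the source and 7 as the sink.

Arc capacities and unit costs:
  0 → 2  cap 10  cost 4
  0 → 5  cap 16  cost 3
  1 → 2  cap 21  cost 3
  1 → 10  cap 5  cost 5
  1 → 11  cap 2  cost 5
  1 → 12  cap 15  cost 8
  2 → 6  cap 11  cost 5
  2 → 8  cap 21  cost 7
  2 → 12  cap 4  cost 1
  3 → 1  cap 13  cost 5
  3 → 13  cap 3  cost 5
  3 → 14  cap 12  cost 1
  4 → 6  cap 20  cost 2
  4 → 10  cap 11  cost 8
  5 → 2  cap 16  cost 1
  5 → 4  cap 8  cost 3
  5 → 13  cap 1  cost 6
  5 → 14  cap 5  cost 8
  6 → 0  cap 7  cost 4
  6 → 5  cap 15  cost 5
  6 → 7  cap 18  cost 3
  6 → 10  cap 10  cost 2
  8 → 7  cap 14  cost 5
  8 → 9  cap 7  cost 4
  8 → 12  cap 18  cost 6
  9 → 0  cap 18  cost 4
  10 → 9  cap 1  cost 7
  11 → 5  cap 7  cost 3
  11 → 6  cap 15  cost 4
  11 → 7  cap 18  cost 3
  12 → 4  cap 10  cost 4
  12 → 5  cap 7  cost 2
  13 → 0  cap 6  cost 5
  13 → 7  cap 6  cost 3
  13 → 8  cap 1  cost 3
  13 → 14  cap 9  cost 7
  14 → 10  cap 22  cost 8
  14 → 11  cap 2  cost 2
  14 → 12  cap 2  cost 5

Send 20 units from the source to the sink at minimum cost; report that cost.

Minimum cost for 20 units: 268

shortest-cost path #1: 3→14→11→7 push 2 @ unit cost 6 (adds 12)
shortest-cost path #2: 3→13→7 push 3 @ unit cost 8 (adds 24)
shortest-cost path #3: 3→1→11→7 push 2 @ unit cost 13 (adds 26)
shortest-cost path #4: 3→14→12→4→6→7 push 2 @ unit cost 15 (adds 30)
shortest-cost path #5: 3→1→2→6→7 push 11 @ unit cost 16 (adds 176)
total cost = 268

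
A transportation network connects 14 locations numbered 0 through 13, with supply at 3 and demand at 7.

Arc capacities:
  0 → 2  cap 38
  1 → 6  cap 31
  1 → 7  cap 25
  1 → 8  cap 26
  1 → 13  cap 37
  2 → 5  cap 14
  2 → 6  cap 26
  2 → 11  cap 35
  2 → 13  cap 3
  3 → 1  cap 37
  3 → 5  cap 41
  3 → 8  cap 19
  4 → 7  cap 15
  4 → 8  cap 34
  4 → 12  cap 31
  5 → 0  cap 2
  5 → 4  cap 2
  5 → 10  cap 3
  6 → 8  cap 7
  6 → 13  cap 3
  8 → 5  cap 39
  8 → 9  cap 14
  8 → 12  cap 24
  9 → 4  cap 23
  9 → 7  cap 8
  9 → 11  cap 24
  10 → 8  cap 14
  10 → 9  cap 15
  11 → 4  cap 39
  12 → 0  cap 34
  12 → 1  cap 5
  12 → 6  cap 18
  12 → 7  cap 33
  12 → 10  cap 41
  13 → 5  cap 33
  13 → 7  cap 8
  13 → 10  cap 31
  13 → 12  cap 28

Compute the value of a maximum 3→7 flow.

augment #1: 3→1→7 bottleneck 25, total now 25
augment #2: 3→1→13→7 bottleneck 8, total now 33
augment #3: 3→5→4→7 bottleneck 2, total now 35
augment #4: 3→8→9→7 bottleneck 8, total now 43
augment #5: 3→8→12→7 bottleneck 11, total now 54
augment #6: 3→1→8→12→7 bottleneck 4, total now 58
augment #7: 3→5→10→8→12→7 bottleneck 3, total now 61
augment #8: 3→5→0→2→11→4→7 bottleneck 2, total now 63

Maximum flow value: 63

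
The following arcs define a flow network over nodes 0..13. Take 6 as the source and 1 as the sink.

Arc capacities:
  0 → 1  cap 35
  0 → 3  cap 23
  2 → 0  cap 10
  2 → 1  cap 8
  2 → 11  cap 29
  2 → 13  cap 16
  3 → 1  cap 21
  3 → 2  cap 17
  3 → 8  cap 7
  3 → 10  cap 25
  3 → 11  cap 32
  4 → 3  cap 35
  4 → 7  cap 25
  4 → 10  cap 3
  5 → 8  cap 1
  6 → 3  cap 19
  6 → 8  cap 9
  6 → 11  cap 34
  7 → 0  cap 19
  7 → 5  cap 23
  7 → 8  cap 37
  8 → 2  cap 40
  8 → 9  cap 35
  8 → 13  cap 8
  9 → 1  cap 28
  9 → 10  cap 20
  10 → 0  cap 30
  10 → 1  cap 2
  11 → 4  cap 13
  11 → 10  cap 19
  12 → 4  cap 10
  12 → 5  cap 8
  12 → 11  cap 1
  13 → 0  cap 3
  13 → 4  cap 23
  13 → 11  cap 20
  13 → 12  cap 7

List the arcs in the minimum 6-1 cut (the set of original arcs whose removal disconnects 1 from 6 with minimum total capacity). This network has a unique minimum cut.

augment #1: 6→3→1 push 19
augment #2: 6→8→2→1 push 8
augment #3: 6→8→9→1 push 1
augment #4: 6→11→10→1 push 2
augment #5: 6→11→4→3→1 push 2
augment #6: 6→11→10→0→1 push 17
augment #7: 6→11→4→7→0→1 push 11
max flow = 60; residual-reachable set from 6 gives S-side
cut edges (S→T): {(6,3), (6,8), (11,4), (11,10)} total cap 60

Min-cut arcs: {(6,3), (6,8), (11,4), (11,10)} (total capacity 60)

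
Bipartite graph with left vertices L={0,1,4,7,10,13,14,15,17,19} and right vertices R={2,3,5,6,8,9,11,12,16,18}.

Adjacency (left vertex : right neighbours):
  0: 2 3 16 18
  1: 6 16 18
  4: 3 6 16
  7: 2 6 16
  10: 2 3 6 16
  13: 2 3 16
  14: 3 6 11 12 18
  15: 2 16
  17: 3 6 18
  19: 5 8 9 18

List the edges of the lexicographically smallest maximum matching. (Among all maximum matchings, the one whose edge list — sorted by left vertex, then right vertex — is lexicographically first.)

|M| = 7 (so the lex-smallest maximum matching has 7 edges)
process left vertices in ascending order; for each, take the smallest-labelled available neighbour that still permits 7 edges overall, or leave it unmatched if none does
lex-smallest matching: {0-2, 1-6, 4-3, 7-16, 14-11, 17-18, 19-5}

Lex-smallest maximum matching: {(0,2), (1,6), (4,3), (7,16), (14,11), (17,18), (19,5)}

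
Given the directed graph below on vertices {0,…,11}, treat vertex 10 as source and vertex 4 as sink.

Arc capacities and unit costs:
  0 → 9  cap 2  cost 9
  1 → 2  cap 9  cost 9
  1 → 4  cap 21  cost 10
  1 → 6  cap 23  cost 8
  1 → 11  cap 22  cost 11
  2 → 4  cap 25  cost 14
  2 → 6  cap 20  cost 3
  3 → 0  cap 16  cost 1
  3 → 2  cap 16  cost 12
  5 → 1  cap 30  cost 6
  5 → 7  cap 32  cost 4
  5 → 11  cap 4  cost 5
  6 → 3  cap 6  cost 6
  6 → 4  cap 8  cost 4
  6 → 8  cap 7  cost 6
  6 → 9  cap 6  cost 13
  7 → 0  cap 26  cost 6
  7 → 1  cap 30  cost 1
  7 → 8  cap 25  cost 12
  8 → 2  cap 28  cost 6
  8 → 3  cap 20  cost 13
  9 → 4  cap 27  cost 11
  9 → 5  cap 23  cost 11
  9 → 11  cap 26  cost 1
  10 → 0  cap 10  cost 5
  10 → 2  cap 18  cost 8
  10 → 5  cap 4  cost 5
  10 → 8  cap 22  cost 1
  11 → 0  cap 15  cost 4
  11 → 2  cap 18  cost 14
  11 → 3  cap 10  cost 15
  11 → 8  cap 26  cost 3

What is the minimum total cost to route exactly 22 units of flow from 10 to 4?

Minimum cost for 22 units: 402

shortest-cost path #1: 10→8→2→6→4 push 8 @ unit cost 14 (adds 112)
shortest-cost path #2: 10→5→7→1→4 push 4 @ unit cost 20 (adds 80)
shortest-cost path #3: 10→8→2→4 push 10 @ unit cost 21 (adds 210)
total cost = 402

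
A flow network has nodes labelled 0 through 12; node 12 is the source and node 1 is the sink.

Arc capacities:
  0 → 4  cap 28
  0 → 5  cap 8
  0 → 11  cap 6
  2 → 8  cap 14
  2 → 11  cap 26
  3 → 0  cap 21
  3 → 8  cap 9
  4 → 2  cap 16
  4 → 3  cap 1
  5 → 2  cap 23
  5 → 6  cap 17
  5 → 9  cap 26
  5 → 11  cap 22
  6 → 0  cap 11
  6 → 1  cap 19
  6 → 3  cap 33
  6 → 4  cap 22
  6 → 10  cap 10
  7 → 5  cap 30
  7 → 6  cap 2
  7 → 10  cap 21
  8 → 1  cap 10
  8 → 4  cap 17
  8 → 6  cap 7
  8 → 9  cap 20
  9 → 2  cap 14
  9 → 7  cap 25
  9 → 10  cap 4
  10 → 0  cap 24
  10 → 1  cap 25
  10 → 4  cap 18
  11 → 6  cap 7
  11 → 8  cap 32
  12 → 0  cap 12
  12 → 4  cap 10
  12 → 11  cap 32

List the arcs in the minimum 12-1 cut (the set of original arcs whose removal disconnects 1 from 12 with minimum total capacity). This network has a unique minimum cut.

Min-cut arcs: {(0,5), (8,1), (8,6), (8,9), (11,6)} (total capacity 52)

augment #1: 12→11→6→1 push 7
augment #2: 12→11→8→1 push 10
augment #3: 12→0→5→6→1 push 8
augment #4: 12→11→8→6→1 push 4
augment #5: 12→11→8→6→10→1 push 3
augment #6: 12→11→8→9→10→1 push 4
augment #7: 12→11→8→9→7→10→1 push 4
augment #8: 12→0→11→8→9→7→10→1 push 4
augment #9: 12→4→2→8→9→7→10→1 push 8
max flow = 52; residual-reachable set from 12 gives S-side
cut edges (S→T): {(0,5), (8,1), (8,6), (8,9), (11,6)} total cap 52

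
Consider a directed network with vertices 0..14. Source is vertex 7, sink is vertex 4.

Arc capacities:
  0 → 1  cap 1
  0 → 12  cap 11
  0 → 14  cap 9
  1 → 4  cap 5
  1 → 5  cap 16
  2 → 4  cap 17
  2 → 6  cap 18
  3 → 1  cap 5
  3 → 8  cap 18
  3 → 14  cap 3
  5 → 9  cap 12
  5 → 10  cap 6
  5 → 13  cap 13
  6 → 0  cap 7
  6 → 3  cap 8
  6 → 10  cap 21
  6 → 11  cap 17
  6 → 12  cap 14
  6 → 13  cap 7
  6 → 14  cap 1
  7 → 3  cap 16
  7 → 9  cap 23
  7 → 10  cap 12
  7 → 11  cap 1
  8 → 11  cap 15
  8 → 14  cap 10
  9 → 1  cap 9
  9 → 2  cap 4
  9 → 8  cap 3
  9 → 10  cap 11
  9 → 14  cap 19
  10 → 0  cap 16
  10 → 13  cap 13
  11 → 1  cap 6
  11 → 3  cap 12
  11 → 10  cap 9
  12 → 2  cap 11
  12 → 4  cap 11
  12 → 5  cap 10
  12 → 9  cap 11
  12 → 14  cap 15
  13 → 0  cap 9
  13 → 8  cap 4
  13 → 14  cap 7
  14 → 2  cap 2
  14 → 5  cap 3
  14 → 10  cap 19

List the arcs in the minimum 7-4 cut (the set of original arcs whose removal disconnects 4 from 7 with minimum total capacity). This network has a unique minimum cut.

augment #1: 7→3→1→4 push 5
augment #2: 7→9→2→4 push 4
augment #3: 7→3→14→2→4 push 2
augment #4: 7→10→0→12→4 push 11
max flow = 22; residual-reachable set from 7 gives S-side
cut edges (S→T): {(0,12), (1,4), (9,2), (14,2)} total cap 22

Min-cut arcs: {(0,12), (1,4), (9,2), (14,2)} (total capacity 22)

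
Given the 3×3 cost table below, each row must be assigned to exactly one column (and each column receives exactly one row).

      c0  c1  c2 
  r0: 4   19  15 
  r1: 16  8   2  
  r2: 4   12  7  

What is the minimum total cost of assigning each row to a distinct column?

Minimum assignment cost: 18

optimal assignment: row0→col0 (cost 4), row1→col2 (cost 2), row2→col1 (cost 12)
total = 4 + 2 + 12 = 18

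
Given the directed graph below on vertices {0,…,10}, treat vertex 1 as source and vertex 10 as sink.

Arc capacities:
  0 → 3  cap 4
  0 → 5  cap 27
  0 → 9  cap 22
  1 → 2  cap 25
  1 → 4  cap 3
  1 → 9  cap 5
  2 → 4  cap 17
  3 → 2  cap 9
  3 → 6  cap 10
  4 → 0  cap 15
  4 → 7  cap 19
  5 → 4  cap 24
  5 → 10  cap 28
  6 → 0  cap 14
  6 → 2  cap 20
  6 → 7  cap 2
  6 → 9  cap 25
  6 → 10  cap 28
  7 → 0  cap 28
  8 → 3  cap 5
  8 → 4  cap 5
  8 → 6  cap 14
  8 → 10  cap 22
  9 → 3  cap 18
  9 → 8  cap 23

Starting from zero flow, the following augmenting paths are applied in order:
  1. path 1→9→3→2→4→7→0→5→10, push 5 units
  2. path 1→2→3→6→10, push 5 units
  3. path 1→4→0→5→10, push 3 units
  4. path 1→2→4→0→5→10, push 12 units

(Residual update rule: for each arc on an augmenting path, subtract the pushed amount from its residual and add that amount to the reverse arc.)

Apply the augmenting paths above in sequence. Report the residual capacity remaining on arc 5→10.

Residual capacity of (5,10): 8

after path 1 (1→9→3→2→4→7→0→5→10, push 5): res(5,10)=23
after path 2 (1→2→3→6→10, push 5): res(5,10)=23
after path 3 (1→4→0→5→10, push 3): res(5,10)=20
after path 4 (1→2→4→0→5→10, push 12): res(5,10)=8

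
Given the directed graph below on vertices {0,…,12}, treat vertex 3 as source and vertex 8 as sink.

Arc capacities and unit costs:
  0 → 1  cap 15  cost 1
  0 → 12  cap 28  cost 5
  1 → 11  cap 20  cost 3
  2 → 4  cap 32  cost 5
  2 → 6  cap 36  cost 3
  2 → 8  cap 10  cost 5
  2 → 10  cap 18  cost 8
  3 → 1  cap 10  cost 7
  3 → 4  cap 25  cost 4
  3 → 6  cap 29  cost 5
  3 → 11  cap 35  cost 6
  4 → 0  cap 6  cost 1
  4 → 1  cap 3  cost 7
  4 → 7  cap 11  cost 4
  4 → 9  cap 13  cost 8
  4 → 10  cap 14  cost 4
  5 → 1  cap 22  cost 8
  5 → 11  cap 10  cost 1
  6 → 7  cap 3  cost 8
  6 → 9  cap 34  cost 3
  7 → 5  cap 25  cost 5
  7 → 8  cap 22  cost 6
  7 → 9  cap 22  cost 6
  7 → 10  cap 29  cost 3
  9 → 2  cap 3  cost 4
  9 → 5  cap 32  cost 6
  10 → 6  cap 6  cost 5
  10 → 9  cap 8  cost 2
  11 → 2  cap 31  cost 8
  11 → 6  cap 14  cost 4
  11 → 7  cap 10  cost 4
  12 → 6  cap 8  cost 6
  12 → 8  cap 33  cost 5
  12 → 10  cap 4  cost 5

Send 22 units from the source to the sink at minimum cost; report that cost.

shortest-cost path #1: 3→4→7→8 push 11 @ unit cost 14 (adds 154)
shortest-cost path #2: 3→4→0→12→8 push 6 @ unit cost 15 (adds 90)
shortest-cost path #3: 3→11→7→8 push 5 @ unit cost 16 (adds 80)
total cost = 324

Minimum cost for 22 units: 324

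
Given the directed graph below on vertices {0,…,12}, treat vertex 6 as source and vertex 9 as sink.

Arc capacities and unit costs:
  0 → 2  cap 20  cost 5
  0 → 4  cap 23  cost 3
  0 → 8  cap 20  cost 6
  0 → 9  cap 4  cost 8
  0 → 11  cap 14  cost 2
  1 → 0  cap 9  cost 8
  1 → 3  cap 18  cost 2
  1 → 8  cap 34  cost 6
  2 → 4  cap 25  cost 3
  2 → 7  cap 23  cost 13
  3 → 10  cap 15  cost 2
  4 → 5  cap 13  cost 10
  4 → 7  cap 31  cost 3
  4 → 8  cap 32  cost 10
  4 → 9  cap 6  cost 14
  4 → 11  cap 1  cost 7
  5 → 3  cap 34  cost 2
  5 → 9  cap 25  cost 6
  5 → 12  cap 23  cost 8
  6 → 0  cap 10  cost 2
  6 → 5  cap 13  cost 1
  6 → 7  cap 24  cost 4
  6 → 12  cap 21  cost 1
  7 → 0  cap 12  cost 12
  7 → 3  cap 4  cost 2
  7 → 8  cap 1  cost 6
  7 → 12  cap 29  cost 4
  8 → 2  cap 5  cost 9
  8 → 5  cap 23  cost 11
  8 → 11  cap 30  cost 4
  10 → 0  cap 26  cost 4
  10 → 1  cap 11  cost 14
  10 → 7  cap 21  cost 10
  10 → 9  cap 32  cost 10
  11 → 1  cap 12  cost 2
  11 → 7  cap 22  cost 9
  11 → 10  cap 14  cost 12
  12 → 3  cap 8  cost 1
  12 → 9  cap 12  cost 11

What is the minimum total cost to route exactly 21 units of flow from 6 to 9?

shortest-cost path #1: 6→5→9 push 13 @ unit cost 7 (adds 91)
shortest-cost path #2: 6→0→9 push 4 @ unit cost 10 (adds 40)
shortest-cost path #3: 6→12→9 push 4 @ unit cost 12 (adds 48)
total cost = 179

Minimum cost for 21 units: 179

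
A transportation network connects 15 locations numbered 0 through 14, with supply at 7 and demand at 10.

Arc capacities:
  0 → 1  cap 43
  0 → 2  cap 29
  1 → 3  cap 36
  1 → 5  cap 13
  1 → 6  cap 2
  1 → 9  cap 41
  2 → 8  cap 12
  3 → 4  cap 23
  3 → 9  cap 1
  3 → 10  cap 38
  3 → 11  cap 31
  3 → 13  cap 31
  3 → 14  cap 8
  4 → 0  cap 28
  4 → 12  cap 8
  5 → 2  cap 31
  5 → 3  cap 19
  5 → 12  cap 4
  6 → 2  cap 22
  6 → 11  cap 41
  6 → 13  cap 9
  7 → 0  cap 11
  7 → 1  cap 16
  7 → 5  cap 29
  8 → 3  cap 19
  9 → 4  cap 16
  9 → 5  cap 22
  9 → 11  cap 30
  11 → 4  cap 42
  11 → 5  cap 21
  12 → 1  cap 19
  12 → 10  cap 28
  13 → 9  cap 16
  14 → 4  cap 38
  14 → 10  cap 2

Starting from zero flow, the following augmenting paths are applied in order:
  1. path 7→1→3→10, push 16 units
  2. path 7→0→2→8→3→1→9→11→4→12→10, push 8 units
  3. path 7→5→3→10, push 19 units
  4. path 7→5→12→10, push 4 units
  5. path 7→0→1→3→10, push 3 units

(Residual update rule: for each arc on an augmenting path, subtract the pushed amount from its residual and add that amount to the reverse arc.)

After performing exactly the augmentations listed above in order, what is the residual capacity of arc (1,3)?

after path 1 (7→1→3→10, push 16): res(1,3)=20
after path 2 (7→0→2→8→3→1→9→11→4→12→10, push 8): res(1,3)=28
after path 3 (7→5→3→10, push 19): res(1,3)=28
after path 4 (7→5→12→10, push 4): res(1,3)=28
after path 5 (7→0→1→3→10, push 3): res(1,3)=25

Residual capacity of (1,3): 25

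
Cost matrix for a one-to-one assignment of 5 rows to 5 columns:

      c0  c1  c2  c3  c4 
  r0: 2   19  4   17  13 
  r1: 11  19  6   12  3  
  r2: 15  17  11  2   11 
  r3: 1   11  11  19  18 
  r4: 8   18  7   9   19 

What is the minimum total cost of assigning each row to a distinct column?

Minimum assignment cost: 25

optimal assignment: row0→col0 (cost 2), row1→col4 (cost 3), row2→col3 (cost 2), row3→col1 (cost 11), row4→col2 (cost 7)
total = 2 + 3 + 2 + 11 + 7 = 25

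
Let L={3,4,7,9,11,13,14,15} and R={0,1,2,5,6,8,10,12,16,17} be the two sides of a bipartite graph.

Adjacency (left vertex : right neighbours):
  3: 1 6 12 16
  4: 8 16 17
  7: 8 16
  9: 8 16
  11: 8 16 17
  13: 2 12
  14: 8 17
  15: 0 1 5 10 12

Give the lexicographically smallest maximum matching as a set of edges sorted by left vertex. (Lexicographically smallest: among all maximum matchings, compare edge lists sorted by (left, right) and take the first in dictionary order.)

Lex-smallest maximum matching: {(3,1), (4,8), (7,16), (11,17), (13,2), (15,0)}

|M| = 6 (so the lex-smallest maximum matching has 6 edges)
process left vertices in ascending order; for each, take the smallest-labelled available neighbour that still permits 6 edges overall, or leave it unmatched if none does
lex-smallest matching: {3-1, 4-8, 7-16, 11-17, 13-2, 15-0}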